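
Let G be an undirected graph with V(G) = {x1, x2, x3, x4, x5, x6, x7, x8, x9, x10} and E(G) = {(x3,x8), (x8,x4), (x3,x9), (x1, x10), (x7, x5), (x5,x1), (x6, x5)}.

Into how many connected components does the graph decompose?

From x1: component {x1, x5, x6, x7, x10}.
From x2: component {x2}.
From x3: component {x3, x4, x8, x9}.
That's 3 components.

3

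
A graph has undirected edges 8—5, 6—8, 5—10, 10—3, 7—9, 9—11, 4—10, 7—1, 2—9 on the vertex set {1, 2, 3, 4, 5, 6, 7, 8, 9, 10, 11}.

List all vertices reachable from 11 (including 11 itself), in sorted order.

1, 2, 7, 9, 11

Start at 11.
Its neighbours: 9.
Then their neighbours: 2, 7.
Then next layer: 1.
Nothing further is reachable.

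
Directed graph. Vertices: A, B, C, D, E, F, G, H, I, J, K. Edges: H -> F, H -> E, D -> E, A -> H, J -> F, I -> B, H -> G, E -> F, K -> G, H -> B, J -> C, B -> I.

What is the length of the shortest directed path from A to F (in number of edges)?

Distance 0: A.
Distance 1: H.
Distance 2: B, E, F, G — contains F.

2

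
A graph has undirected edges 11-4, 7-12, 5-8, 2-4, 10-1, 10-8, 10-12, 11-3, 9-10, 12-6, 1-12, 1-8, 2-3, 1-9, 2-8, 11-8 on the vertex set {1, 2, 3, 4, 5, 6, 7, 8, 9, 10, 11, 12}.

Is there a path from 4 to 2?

Explore from 4.
Distance 1: reach 2, 11.
Found 2.

Yes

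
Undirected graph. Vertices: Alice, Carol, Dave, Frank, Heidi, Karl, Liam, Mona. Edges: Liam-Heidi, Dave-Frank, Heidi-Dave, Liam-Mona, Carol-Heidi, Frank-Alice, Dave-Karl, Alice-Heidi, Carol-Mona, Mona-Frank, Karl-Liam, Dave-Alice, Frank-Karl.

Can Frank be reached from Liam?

Yes

Explore from Liam.
Distance 1: reach Heidi, Karl, Mona.
Distance 2: reach Alice, Carol, Dave, Frank.
Found Frank.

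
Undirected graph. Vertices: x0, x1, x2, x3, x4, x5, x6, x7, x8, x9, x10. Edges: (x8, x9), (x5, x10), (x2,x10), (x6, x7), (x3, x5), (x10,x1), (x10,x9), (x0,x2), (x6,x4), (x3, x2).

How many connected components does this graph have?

2

From x0: component {x0, x1, x2, x3, x5, x8, x9, x10}.
From x4: component {x4, x6, x7}.
That's 2 components.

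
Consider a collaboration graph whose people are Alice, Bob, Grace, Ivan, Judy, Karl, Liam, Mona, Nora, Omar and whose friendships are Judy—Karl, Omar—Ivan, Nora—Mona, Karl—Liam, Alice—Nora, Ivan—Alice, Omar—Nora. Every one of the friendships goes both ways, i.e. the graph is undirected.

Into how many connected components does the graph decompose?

From Alice: component {Alice, Ivan, Mona, Nora, Omar}.
From Bob: component {Bob}.
From Grace: component {Grace}.
From Judy: component {Judy, Karl, Liam}.
That's 4 components.

4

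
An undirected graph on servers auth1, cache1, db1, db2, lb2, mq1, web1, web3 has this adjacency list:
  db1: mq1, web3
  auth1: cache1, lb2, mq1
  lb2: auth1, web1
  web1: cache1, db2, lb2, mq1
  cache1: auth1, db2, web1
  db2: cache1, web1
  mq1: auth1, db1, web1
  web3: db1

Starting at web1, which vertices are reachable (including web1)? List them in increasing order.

Start at web1.
Its neighbours: cache1, db2, lb2, mq1.
Then their neighbours: auth1, db1.
Then next layer: web3.
Every vertex is now reached.

auth1, cache1, db1, db2, lb2, mq1, web1, web3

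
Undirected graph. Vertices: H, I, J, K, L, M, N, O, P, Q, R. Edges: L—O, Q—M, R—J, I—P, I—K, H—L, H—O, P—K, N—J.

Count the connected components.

From H: component {H, L, O}.
From I: component {I, K, P}.
From J: component {J, N, R}.
From M: component {M, Q}.
That's 4 components.

4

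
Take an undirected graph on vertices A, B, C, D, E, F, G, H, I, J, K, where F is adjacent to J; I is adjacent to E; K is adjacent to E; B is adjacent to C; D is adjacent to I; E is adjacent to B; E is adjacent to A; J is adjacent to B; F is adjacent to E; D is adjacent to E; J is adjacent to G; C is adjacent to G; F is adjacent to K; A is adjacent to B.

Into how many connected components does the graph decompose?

From A: component {A, B, C, D, E, F, G, I, J, K}.
From H: component {H}.
That's 2 components.

2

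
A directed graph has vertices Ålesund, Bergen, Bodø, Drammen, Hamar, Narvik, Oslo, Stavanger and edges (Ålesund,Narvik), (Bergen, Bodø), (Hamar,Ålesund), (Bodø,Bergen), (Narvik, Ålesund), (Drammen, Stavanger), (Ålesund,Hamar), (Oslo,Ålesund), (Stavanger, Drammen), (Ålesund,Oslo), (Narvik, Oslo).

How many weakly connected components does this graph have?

3

From Ålesund: component {Ålesund, Hamar, Narvik, Oslo}.
From Bergen: component {Bergen, Bodø}.
From Drammen: component {Drammen, Stavanger}.
That's 3 components.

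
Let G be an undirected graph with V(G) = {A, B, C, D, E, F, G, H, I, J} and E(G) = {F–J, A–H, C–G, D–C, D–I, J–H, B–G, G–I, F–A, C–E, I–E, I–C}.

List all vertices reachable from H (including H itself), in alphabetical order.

A, F, H, J

Start at H.
Its neighbours: A, J.
Then their neighbours: F.
Nothing further is reachable.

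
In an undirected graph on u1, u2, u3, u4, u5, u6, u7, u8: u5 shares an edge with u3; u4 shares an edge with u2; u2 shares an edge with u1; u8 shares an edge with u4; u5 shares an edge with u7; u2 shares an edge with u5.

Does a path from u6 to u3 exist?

u6 has no edges, so nothing is reachable from it.

No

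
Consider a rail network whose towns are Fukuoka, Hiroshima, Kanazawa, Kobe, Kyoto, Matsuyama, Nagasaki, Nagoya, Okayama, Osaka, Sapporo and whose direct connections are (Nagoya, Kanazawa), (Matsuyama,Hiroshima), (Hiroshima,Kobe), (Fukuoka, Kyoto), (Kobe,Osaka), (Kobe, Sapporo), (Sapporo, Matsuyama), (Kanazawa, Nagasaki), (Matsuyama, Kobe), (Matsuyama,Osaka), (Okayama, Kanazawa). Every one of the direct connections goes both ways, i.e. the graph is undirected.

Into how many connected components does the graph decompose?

3

From Fukuoka: component {Fukuoka, Kyoto}.
From Hiroshima: component {Hiroshima, Kobe, Matsuyama, Osaka, Sapporo}.
From Kanazawa: component {Kanazawa, Nagasaki, Nagoya, Okayama}.
That's 3 components.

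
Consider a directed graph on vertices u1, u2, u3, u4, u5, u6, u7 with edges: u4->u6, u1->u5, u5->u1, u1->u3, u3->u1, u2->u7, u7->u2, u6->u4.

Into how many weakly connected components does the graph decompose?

3

From u1: component {u1, u3, u5}.
From u2: component {u2, u7}.
From u4: component {u4, u6}.
That's 3 components.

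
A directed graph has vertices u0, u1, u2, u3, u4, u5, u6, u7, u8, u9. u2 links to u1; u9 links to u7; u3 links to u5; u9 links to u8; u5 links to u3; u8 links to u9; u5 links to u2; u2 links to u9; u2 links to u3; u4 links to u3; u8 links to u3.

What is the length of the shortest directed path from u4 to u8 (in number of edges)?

5

Distance 0: u4.
Distance 1: u3.
Distance 2: u5.
Distance 3: u2.
Distance 4: u1, u9.
Distance 5: u7, u8 — contains u8.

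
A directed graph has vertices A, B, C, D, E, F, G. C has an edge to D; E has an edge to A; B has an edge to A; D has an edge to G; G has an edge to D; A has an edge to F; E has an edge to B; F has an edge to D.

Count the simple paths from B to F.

B→A→F

1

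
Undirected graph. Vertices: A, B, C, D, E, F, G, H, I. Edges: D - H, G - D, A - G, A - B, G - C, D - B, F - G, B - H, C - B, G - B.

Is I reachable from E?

No

E has no edges, so nothing is reachable from it.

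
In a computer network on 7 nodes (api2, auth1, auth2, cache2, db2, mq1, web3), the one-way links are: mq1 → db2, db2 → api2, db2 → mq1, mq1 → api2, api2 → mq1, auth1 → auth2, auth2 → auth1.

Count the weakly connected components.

From api2: component {api2, db2, mq1}.
From auth1: component {auth1, auth2}.
From cache2: component {cache2}.
From web3: component {web3}.
That's 4 components.

4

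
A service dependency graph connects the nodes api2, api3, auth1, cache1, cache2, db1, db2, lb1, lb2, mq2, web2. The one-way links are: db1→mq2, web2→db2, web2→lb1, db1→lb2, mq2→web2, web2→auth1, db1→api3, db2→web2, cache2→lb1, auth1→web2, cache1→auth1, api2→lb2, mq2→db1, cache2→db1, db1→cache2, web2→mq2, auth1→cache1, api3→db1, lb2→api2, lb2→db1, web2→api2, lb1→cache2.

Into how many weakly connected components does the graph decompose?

From api2: component {api2, api3, auth1, cache1, cache2, db1, db2, lb1, lb2, mq2, web2}.
That's 1 component.

1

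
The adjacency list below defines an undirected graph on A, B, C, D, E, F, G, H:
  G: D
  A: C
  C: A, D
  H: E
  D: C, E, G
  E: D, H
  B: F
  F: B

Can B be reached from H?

Explore from H.
Distance 1: reach E.
Distance 2: reach D.
Distance 3: reach C, G.
Distance 4: reach A.
The search is exhausted without reaching B; it lies in a different component.

No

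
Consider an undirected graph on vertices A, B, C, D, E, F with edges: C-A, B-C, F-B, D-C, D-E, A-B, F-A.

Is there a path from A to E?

Explore from A.
Distance 1: reach B, C, F.
Distance 2: reach D.
Distance 3: reach E.
Found E.

Yes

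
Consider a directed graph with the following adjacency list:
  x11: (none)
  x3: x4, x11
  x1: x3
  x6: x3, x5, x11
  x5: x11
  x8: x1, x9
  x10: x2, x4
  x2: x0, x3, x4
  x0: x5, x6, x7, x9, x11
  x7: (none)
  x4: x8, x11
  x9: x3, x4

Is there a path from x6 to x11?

Explore from x6.
Distance 1: reach x3, x5, x11.
Found x11.

Yes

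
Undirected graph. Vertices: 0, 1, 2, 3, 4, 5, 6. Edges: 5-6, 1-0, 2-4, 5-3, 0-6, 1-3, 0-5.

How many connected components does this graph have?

From 0: component {0, 1, 3, 5, 6}.
From 2: component {2, 4}.
That's 2 components.

2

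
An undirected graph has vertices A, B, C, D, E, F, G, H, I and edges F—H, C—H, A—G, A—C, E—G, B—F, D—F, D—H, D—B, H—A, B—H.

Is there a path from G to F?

Yes

Explore from G.
Distance 1: reach A, E.
Distance 2: reach C, H.
Distance 3: reach B, D, F.
Found F.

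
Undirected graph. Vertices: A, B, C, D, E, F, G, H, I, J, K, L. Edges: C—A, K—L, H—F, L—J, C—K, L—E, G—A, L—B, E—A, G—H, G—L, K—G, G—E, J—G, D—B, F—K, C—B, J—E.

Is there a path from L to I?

Explore from L.
Distance 1: reach B, E, G, J, K.
Distance 2: reach A, C, D, F, H.
The search is exhausted without reaching I; it lies in a different component.

No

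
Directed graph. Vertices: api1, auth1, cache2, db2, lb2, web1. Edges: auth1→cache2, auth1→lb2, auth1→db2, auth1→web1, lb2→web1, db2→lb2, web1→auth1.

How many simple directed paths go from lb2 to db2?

lb2→web1→auth1→db2

1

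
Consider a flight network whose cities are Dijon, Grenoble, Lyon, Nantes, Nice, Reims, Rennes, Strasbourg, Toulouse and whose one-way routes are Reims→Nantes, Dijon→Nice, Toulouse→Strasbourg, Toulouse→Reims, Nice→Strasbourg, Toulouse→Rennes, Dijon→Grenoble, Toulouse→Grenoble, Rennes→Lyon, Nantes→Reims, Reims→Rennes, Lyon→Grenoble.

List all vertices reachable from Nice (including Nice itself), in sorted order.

Start at Nice.
Its neighbours: Strasbourg.
Nothing further is reachable.

Nice, Strasbourg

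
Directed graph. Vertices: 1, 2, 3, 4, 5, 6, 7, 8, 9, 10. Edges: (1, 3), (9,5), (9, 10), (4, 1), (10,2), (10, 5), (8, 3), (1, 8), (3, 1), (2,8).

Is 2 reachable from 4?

No

Explore from 4.
Distance 1: reach 1.
Distance 2: reach 3, 8.
The search from 4 is exhausted; no directed path reaches 2.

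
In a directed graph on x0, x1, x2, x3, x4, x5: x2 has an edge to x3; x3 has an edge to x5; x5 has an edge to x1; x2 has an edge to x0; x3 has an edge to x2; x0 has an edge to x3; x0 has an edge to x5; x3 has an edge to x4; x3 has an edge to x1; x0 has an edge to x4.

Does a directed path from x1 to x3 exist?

x1 has no outgoing edges, so nothing is reachable from it.

No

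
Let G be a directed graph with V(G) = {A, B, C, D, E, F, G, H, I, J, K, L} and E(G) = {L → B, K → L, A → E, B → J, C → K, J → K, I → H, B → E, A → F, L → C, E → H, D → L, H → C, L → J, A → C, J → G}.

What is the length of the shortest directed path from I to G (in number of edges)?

6

Distance 0: I.
Distance 1: H.
Distance 2: C.
Distance 3: K.
Distance 4: L.
Distance 5: B, J.
Distance 6: E, G — contains G.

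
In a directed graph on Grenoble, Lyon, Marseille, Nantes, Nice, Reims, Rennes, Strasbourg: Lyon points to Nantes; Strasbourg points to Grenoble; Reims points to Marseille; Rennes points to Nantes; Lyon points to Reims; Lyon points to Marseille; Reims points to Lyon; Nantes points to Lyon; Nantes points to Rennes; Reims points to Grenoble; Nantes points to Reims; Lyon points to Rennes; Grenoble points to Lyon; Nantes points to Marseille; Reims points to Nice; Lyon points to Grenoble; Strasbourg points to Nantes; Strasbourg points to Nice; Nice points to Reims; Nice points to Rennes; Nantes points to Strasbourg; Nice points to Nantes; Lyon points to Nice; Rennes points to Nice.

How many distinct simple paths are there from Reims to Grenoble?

Reims→Grenoble
Reims→Lyon→Grenoble
Reims→Lyon→Nantes→Strasbourg→Grenoble
Reims→Lyon→Nice→Nantes→Strasbourg→Grenoble
Reims→Lyon→Nice→Rennes→Nantes→Strasbourg→Grenoble
Reims→Lyon→Rennes→Nantes→Strasbourg→Grenoble
Reims→Lyon→Rennes→Nice→Nantes→Strasbourg→Grenoble
Reims→Nice→Nantes→Lyon→Grenoble
Reims→Nice→Nantes→Strasbourg→Grenoble
Reims→Nice→Rennes→Nantes→Lyon→Grenoble
Reims→Nice→Rennes→Nantes→Strasbourg→Grenoble

11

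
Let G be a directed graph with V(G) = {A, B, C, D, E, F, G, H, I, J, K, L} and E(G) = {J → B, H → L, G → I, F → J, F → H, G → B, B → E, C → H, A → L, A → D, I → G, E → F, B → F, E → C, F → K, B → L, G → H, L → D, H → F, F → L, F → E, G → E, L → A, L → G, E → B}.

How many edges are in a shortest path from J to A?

3

Distance 0: J.
Distance 1: B.
Distance 2: E, F, L.
Distance 3: A, C, D, G, H, K — contains A.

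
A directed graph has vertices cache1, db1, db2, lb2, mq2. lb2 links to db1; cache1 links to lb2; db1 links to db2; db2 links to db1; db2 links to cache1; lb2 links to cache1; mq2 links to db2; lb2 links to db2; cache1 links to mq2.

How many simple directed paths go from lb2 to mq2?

lb2→cache1→mq2
lb2→db1→db2→cache1→mq2
lb2→db2→cache1→mq2

3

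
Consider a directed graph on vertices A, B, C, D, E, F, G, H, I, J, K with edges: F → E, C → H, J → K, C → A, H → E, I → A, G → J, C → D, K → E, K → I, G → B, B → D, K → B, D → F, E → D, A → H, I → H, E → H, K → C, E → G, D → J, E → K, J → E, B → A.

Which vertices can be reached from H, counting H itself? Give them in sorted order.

A, B, C, D, E, F, G, H, I, J, K

Start at H.
Its neighbours: E.
Then their neighbours: D, G, K.
Then next layer: B, C, F, I, J.
Then next layer: A.
Every vertex is now reached.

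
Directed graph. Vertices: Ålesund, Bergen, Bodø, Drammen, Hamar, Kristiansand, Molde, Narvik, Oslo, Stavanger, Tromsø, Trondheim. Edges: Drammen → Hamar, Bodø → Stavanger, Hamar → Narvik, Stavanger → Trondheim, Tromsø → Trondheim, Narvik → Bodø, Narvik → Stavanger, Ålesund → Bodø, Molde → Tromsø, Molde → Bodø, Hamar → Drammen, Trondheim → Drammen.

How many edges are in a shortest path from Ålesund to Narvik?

6

Distance 0: Ålesund.
Distance 1: Bodø.
Distance 2: Stavanger.
Distance 3: Trondheim.
Distance 4: Drammen.
Distance 5: Hamar.
Distance 6: Narvik — contains Narvik.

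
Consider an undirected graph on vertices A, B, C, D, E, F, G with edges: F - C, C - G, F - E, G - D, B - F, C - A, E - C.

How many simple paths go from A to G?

A–C–G

1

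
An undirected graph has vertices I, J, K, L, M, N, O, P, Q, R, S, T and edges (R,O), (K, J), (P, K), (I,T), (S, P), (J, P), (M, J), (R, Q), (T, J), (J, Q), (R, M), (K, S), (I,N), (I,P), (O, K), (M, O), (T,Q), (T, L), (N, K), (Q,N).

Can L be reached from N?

Yes

Explore from N.
Distance 1: reach I, K, Q.
Distance 2: reach J, O, P, R, S, T.
Distance 3: reach L, M.
Found L.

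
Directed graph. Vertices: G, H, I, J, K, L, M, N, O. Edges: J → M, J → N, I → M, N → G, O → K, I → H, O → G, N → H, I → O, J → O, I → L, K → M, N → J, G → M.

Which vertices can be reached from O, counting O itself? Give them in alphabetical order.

Start at O.
Its neighbours: G, K.
Then their neighbours: M.
Nothing further is reachable.

G, K, M, O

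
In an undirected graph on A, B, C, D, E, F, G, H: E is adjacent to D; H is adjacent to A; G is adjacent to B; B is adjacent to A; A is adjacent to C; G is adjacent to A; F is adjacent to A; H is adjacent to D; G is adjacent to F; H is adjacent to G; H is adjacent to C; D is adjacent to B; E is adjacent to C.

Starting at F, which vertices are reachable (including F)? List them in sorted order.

A, B, C, D, E, F, G, H

Start at F.
Its neighbours: A, G.
Then their neighbours: B, C, H.
Then next layer: D, E.
Every vertex is now reached.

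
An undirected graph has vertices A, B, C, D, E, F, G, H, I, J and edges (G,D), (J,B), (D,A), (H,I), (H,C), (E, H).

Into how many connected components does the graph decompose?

From A: component {A, D, G}.
From B: component {B, J}.
From C: component {C, E, H, I}.
From F: component {F}.
That's 4 components.

4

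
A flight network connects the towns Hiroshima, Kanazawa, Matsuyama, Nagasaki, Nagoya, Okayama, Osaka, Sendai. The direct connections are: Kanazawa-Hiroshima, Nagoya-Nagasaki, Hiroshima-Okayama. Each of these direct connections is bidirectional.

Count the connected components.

From Hiroshima: component {Hiroshima, Kanazawa, Okayama}.
From Matsuyama: component {Matsuyama}.
From Nagasaki: component {Nagasaki, Nagoya}.
From Osaka: component {Osaka}.
From Sendai: component {Sendai}.
That's 5 components.

5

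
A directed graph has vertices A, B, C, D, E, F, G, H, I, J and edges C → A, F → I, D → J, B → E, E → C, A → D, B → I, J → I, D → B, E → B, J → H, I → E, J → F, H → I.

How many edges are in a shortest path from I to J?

5

Distance 0: I.
Distance 1: E.
Distance 2: B, C.
Distance 3: A.
Distance 4: D.
Distance 5: J — contains J.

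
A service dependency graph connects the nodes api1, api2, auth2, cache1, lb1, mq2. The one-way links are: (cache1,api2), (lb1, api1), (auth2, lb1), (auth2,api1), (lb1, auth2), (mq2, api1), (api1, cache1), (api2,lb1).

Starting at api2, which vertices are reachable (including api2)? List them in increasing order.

api1, api2, auth2, cache1, lb1

Start at api2.
Its neighbours: lb1.
Then their neighbours: api1, auth2.
Then next layer: cache1.
Nothing further is reachable.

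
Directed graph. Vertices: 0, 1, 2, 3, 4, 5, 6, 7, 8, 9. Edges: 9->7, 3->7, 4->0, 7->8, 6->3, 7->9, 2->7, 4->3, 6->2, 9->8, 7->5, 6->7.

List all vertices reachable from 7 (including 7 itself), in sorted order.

5, 7, 8, 9

Start at 7.
Its neighbours: 5, 8, 9.
Nothing further is reachable.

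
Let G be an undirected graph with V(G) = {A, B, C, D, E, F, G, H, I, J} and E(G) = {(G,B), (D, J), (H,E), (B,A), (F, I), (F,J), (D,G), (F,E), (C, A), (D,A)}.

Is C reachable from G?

Yes

Explore from G.
Distance 1: reach B, D.
Distance 2: reach A, J.
Distance 3: reach C, F.
Found C.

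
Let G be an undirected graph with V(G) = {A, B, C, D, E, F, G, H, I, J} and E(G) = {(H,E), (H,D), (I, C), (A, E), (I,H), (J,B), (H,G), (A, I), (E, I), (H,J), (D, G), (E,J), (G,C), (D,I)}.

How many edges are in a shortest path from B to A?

3

Distance 0: B.
Distance 1: J.
Distance 2: E, H.
Distance 3: A, D, G, I — contains A.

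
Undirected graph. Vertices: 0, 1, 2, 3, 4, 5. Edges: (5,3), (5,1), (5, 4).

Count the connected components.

From 0: component {0}.
From 1: component {1, 3, 4, 5}.
From 2: component {2}.
That's 3 components.

3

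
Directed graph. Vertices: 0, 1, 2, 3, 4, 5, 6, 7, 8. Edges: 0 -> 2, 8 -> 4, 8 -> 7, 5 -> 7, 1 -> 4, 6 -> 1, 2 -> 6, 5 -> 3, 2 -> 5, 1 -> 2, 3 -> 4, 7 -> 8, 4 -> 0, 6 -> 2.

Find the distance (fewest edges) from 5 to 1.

6

Distance 0: 5.
Distance 1: 3, 7.
Distance 2: 4, 8.
Distance 3: 0.
Distance 4: 2.
Distance 5: 6.
Distance 6: 1 — contains 1.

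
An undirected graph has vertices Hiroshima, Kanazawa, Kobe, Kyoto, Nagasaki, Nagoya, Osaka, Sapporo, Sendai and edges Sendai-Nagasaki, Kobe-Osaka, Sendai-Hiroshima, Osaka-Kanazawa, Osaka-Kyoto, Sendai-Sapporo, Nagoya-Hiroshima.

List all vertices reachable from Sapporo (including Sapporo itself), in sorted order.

Start at Sapporo.
Its neighbours: Sendai.
Then their neighbours: Hiroshima, Nagasaki.
Then next layer: Nagoya.
Nothing further is reachable.

Hiroshima, Nagasaki, Nagoya, Sapporo, Sendai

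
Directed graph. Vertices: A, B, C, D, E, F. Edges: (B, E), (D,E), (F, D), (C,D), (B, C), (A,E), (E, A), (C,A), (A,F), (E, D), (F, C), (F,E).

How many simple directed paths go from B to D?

B→C→A→E→D
B→C→A→F→D
B→C→A→F→E→D
B→C→D
B→E→A→F→C→D
B→E→A→F→D
B→E→D

7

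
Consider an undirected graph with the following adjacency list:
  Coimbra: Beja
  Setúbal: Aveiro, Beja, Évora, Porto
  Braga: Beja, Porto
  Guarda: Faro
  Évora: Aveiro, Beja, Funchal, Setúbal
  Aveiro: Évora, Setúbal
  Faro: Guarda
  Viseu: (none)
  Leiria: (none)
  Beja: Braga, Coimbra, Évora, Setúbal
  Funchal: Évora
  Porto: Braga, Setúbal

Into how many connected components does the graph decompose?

From Aveiro: component {Aveiro, Beja, Braga, Coimbra, Évora, Funchal, Porto, Setúbal}.
From Faro: component {Faro, Guarda}.
From Leiria: component {Leiria}.
From Viseu: component {Viseu}.
That's 4 components.

4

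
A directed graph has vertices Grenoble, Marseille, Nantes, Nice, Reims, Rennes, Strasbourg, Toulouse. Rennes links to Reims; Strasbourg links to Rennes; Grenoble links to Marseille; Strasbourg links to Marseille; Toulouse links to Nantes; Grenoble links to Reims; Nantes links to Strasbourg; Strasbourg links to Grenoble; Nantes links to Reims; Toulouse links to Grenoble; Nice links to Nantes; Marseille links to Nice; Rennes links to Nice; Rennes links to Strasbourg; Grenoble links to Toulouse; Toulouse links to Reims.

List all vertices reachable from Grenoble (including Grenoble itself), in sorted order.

Start at Grenoble.
Its neighbours: Marseille, Reims, Toulouse.
Then their neighbours: Nantes, Nice.
Then next layer: Strasbourg.
Then next layer: Rennes.
Every vertex is now reached.

Grenoble, Marseille, Nantes, Nice, Reims, Rennes, Strasbourg, Toulouse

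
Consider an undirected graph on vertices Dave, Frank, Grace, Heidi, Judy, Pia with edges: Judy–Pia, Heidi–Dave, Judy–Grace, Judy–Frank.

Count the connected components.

From Dave: component {Dave, Heidi}.
From Frank: component {Frank, Grace, Judy, Pia}.
That's 2 components.

2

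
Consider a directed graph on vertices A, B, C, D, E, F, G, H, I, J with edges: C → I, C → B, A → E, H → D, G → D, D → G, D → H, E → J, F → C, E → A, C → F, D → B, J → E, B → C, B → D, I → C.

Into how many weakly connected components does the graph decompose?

From A: component {A, E, J}.
From B: component {B, C, D, F, G, H, I}.
That's 2 components.

2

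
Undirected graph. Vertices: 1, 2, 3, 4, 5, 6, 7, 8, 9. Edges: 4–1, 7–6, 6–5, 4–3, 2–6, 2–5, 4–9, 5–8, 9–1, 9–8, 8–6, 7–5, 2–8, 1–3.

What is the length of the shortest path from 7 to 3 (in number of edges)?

5

Distance 0: 7.
Distance 1: 5, 6.
Distance 2: 2, 8.
Distance 3: 9.
Distance 4: 1, 4.
Distance 5: 3 — contains 3.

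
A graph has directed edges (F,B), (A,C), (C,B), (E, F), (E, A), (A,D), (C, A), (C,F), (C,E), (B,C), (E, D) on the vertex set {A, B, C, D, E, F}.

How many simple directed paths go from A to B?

3

A→C→B
A→C→E→F→B
A→C→F→B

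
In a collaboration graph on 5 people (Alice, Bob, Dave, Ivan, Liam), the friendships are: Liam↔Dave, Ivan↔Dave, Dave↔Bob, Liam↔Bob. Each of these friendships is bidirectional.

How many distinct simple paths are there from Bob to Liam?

2

Bob–Dave–Liam
Bob–Liam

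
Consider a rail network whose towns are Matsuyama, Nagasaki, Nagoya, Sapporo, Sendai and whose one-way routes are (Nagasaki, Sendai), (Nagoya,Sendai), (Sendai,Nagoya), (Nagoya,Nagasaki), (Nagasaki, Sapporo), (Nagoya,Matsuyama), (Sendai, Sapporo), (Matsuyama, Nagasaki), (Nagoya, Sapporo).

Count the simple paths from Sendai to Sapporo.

4

Sendai→Nagoya→Matsuyama→Nagasaki→Sapporo
Sendai→Nagoya→Nagasaki→Sapporo
Sendai→Nagoya→Sapporo
Sendai→Sapporo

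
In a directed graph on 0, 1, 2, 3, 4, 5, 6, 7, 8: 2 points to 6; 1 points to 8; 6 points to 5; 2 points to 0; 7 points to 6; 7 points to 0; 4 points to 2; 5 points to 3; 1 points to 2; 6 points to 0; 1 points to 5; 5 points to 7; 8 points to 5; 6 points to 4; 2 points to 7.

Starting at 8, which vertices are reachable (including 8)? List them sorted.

Start at 8.
Its neighbours: 5.
Then their neighbours: 3, 7.
Then next layer: 0, 6.
Then next layer: 4.
Then next layer: 2.
Nothing further is reachable.

0, 2, 3, 4, 5, 6, 7, 8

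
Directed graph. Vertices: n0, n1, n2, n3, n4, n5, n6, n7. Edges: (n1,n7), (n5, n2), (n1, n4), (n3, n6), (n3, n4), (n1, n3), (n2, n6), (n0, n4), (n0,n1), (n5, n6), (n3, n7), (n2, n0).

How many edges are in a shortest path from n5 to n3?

Distance 0: n5.
Distance 1: n2, n6.
Distance 2: n0.
Distance 3: n1, n4.
Distance 4: n3, n7 — contains n3.

4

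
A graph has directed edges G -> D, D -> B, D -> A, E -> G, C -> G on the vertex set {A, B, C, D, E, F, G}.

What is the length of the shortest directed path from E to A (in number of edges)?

3

Distance 0: E.
Distance 1: G.
Distance 2: D.
Distance 3: A, B — contains A.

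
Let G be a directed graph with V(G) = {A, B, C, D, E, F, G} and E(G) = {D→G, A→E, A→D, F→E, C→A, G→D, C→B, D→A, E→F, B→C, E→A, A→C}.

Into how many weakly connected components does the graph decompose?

From A: component {A, B, C, D, E, F, G}.
That's 1 component.

1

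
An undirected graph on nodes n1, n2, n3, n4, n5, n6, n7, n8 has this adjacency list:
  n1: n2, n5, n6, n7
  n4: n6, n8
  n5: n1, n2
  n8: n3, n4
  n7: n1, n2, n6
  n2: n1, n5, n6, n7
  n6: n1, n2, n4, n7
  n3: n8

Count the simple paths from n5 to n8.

10

n5–n1–n2–n6–n4–n8
n5–n1–n2–n7–n6–n4–n8
n5–n1–n6–n4–n8
n5–n1–n7–n2–n6–n4–n8
n5–n1–n7–n6–n4–n8
n5–n2–n1–n6–n4–n8
n5–n2–n1–n7–n6–n4–n8
n5–n2–n6–n4–n8
n5–n2–n7–n1–n6–n4–n8
n5–n2–n7–n6–n4–n8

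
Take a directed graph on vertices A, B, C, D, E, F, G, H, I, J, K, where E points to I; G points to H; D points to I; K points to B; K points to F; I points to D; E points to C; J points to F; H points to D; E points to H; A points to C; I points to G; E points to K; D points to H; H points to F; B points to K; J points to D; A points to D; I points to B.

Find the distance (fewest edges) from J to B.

3

Distance 0: J.
Distance 1: D, F.
Distance 2: H, I.
Distance 3: B, G — contains B.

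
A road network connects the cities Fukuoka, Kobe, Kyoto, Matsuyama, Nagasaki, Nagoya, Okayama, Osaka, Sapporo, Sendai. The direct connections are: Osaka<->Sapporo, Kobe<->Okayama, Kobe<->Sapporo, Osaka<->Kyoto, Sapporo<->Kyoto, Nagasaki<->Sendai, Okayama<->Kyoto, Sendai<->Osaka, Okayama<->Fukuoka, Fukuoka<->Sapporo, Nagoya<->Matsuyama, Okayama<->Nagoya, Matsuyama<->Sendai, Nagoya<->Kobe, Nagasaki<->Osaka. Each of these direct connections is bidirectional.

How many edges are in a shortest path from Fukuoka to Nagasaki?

3

Distance 0: Fukuoka.
Distance 1: Okayama, Sapporo.
Distance 2: Kobe, Kyoto, Nagoya, Osaka.
Distance 3: Matsuyama, Nagasaki, Sendai — contains Nagasaki.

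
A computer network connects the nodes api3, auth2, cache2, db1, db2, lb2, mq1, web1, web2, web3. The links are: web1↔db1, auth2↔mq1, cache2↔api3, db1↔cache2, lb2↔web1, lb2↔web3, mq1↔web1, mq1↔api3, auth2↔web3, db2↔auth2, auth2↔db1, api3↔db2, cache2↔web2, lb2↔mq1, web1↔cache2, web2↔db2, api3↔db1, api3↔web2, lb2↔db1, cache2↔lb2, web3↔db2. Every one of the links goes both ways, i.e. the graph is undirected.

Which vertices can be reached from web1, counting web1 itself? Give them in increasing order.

Start at web1.
Its neighbours: cache2, db1, lb2, mq1.
Then their neighbours: api3, auth2, web2, web3.
Then next layer: db2.
Every vertex is now reached.

api3, auth2, cache2, db1, db2, lb2, mq1, web1, web2, web3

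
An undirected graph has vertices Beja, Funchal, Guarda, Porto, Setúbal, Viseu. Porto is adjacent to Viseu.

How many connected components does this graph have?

5

From Beja: component {Beja}.
From Funchal: component {Funchal}.
From Guarda: component {Guarda}.
From Porto: component {Porto, Viseu}.
From Setúbal: component {Setúbal}.
That's 5 components.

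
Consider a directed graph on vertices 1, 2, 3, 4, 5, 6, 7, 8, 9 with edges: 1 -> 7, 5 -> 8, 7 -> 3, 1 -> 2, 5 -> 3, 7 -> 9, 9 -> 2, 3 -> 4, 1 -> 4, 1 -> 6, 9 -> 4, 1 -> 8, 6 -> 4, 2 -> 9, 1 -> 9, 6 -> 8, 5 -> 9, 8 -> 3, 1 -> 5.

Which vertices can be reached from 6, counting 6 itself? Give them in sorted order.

Start at 6.
Its neighbours: 4, 8.
Then their neighbours: 3.
Nothing further is reachable.

3, 4, 6, 8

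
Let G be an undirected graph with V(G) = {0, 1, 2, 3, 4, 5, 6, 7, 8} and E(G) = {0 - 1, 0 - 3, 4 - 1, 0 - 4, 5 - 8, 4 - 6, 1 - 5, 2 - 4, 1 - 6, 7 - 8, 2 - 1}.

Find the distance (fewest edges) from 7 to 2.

4

Distance 0: 7.
Distance 1: 8.
Distance 2: 5.
Distance 3: 1.
Distance 4: 0, 2, 4, 6 — contains 2.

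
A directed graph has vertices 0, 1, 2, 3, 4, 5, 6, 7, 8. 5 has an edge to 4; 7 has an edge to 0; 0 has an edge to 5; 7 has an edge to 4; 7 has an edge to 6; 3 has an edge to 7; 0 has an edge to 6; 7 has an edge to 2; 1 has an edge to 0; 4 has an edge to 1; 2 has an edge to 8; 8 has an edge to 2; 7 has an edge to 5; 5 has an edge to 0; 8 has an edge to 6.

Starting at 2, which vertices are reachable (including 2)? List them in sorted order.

2, 6, 8

Start at 2.
Its neighbours: 8.
Then their neighbours: 6.
Nothing further is reachable.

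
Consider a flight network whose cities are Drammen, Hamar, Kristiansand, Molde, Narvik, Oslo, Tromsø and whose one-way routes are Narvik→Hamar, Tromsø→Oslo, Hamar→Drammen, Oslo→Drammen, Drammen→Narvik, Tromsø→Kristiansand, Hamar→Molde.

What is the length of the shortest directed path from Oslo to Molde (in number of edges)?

4

Distance 0: Oslo.
Distance 1: Drammen.
Distance 2: Narvik.
Distance 3: Hamar.
Distance 4: Molde — contains Molde.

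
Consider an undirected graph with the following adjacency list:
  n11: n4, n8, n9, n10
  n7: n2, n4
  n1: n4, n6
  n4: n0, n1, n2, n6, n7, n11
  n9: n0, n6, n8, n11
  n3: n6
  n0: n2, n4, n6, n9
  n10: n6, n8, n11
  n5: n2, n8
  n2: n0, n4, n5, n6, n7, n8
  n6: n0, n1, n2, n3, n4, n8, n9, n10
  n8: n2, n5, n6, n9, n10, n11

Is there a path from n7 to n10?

Yes

Explore from n7.
Distance 1: reach n2, n4.
Distance 2: reach n0, n1, n5, n6, n8, n11.
Distance 3: reach n3, n9, n10.
Found n10.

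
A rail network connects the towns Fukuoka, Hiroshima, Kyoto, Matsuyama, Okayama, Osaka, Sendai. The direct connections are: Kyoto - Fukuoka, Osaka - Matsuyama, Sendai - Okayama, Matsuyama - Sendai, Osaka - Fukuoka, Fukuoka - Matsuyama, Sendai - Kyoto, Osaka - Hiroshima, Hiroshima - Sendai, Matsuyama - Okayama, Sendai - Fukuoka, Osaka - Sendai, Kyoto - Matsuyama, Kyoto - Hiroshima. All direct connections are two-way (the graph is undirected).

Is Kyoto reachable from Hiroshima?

Yes

Explore from Hiroshima.
Distance 1: reach Kyoto, Osaka, Sendai.
Found Kyoto.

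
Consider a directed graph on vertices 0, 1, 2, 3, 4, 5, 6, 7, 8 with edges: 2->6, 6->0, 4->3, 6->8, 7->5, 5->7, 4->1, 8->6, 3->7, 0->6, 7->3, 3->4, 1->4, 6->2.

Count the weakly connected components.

2

From 0: component {0, 2, 6, 8}.
From 1: component {1, 3, 4, 5, 7}.
That's 2 components.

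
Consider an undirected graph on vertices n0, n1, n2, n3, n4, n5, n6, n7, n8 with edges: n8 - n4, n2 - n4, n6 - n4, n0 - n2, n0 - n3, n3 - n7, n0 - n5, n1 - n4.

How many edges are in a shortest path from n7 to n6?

5

Distance 0: n7.
Distance 1: n3.
Distance 2: n0.
Distance 3: n2, n5.
Distance 4: n4.
Distance 5: n1, n6, n8 — contains n6.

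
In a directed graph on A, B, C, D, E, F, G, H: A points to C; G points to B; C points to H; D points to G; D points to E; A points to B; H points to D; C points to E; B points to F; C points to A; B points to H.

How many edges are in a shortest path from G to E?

Distance 0: G.
Distance 1: B.
Distance 2: F, H.
Distance 3: D.
Distance 4: E — contains E.

4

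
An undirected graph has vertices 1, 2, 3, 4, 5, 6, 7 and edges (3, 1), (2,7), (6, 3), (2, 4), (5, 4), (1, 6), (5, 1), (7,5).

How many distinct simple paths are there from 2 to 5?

2

2–4–5
2–7–5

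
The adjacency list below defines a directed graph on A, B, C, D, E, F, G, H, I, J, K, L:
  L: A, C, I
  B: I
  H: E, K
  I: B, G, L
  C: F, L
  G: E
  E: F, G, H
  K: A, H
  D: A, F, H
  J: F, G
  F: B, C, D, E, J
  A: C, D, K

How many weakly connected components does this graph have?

1

From A: component {A, B, C, D, E, F, G, H, I, J, K, L}.
That's 1 component.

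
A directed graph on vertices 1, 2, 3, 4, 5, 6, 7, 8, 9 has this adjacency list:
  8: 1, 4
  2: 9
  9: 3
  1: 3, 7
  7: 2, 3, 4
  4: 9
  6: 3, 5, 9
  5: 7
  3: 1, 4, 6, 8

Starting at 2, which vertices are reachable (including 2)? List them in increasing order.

1, 2, 3, 4, 5, 6, 7, 8, 9

Start at 2.
Its neighbours: 9.
Then their neighbours: 3.
Then next layer: 1, 4, 6, 8.
Then next layer: 5, 7.
Every vertex is now reached.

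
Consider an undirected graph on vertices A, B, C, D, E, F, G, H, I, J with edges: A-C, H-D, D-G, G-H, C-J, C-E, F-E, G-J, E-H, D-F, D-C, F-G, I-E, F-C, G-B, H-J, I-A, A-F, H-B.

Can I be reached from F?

Explore from F.
Distance 1: reach A, C, D, E, G.
Distance 2: reach B, H, I, J.
Found I.

Yes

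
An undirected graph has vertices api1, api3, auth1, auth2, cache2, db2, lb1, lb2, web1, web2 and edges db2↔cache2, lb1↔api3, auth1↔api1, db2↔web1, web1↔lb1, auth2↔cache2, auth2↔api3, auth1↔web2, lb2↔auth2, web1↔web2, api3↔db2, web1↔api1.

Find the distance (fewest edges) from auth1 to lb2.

6

Distance 0: auth1.
Distance 1: api1, web2.
Distance 2: web1.
Distance 3: db2, lb1.
Distance 4: api3, cache2.
Distance 5: auth2.
Distance 6: lb2 — contains lb2.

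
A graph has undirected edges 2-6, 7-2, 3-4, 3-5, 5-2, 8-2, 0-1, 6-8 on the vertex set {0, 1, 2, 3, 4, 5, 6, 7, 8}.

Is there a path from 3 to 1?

No

Explore from 3.
Distance 1: reach 4, 5.
Distance 2: reach 2.
Distance 3: reach 6, 7, 8.
The search is exhausted without reaching 1; it lies in a different component.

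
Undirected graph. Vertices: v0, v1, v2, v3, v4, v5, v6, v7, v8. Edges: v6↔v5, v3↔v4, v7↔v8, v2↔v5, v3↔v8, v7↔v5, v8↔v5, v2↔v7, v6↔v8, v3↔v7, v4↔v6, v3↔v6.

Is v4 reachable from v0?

No

v0 has no edges, so nothing is reachable from it.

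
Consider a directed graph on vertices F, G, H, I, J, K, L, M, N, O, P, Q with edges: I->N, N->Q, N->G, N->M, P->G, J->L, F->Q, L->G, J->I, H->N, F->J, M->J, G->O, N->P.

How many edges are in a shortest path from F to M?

Distance 0: F.
Distance 1: J, Q.
Distance 2: I, L.
Distance 3: G, N.
Distance 4: M, O, P — contains M.

4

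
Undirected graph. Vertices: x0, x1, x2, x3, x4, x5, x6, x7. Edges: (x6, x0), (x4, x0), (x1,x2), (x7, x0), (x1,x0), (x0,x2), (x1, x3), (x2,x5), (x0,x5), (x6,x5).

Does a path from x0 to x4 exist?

Explore from x0.
Distance 1: reach x1, x2, x4, x5, x6, x7.
Found x4.

Yes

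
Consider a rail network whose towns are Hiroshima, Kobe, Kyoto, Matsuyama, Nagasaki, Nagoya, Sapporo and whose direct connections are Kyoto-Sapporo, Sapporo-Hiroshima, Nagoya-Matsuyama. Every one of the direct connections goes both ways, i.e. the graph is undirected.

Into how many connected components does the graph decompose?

4

From Hiroshima: component {Hiroshima, Kyoto, Sapporo}.
From Kobe: component {Kobe}.
From Matsuyama: component {Matsuyama, Nagoya}.
From Nagasaki: component {Nagasaki}.
That's 4 components.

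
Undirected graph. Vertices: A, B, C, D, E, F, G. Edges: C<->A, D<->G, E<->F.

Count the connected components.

From A: component {A, C}.
From B: component {B}.
From D: component {D, G}.
From E: component {E, F}.
That's 4 components.

4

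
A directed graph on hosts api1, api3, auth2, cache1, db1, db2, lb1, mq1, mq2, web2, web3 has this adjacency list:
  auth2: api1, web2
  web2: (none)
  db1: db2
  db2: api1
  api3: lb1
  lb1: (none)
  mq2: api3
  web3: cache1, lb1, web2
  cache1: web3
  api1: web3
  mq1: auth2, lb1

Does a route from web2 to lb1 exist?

No

web2 has no outgoing edges, so nothing is reachable from it.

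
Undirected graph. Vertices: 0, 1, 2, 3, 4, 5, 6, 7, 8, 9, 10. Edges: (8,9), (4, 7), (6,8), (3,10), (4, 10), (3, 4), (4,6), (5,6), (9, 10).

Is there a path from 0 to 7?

0 has no edges, so nothing is reachable from it.

No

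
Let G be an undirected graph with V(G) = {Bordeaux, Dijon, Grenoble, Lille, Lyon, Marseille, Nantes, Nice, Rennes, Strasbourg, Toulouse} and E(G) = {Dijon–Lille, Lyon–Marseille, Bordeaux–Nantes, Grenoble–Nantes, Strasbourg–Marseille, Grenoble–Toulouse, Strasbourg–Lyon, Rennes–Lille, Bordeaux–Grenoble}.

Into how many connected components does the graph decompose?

From Bordeaux: component {Bordeaux, Grenoble, Nantes, Toulouse}.
From Dijon: component {Dijon, Lille, Rennes}.
From Lyon: component {Lyon, Marseille, Strasbourg}.
From Nice: component {Nice}.
That's 4 components.

4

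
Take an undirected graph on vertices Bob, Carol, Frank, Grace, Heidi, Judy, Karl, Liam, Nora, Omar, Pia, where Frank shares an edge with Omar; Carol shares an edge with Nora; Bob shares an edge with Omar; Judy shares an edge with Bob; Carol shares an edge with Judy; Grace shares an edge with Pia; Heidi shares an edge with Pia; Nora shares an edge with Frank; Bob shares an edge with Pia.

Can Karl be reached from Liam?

Liam has no edges, so nothing is reachable from it.

No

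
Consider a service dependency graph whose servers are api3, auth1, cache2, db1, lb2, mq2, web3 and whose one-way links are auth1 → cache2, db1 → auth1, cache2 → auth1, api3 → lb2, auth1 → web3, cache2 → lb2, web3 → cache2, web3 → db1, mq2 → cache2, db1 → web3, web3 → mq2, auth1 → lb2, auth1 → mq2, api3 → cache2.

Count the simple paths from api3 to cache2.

1

api3→cache2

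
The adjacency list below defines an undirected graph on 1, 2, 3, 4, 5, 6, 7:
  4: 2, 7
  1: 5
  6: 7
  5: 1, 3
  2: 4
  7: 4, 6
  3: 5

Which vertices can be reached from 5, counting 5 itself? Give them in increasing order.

1, 3, 5

Start at 5.
Its neighbours: 1, 3.
Nothing further is reachable.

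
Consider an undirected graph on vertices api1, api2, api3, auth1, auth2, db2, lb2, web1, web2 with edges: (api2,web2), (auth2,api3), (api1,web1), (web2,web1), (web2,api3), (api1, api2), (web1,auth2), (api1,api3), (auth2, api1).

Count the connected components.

From api1: component {api1, api2, api3, auth2, web1, web2}.
From auth1: component {auth1}.
From db2: component {db2}.
From lb2: component {lb2}.
That's 4 components.

4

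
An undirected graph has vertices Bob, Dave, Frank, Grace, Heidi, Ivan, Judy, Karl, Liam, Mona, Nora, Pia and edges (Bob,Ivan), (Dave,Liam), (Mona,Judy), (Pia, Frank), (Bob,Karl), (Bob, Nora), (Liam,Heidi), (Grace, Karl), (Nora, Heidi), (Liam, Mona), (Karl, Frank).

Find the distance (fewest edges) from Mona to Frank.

6

Distance 0: Mona.
Distance 1: Judy, Liam.
Distance 2: Dave, Heidi.
Distance 3: Nora.
Distance 4: Bob.
Distance 5: Ivan, Karl.
Distance 6: Frank, Grace — contains Frank.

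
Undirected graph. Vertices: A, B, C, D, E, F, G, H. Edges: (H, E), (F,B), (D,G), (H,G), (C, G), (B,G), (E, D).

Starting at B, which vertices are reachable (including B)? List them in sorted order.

B, C, D, E, F, G, H

Start at B.
Its neighbours: F, G.
Then their neighbours: C, D, H.
Then next layer: E.
Nothing further is reachable.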